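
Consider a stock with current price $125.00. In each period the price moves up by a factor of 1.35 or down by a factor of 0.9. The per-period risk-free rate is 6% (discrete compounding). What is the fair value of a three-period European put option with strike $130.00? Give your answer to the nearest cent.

Risk-neutral probability p = (1 + 0.06 − 0.9)/(1.35 − 0.9) = 0.1600/0.4500 = 0.3556
Terminal stock prices: S_uuu = 307.5, S_uud = 205, S_udd = 136.7, S_ddd = 91.13
Terminal payoffs (K − S): max(-177.5, 0) = 0, max(-75.03, 0) = 0, max(-6.688, 0) = 0, max(38.87, 0) = 38.87
Node uu (S = 227.8): V_uu = 1/1.06·[0.3556·0.0000 + 0.6444·0.0000] = 0.0000
Node ud (S = 151.9): V_ud = 1/1.06·[0.3556·0.0000 + 0.6444·0.0000] = 0.0000
Node dd (S = 101.2): V_dd = 1/1.06·[0.3556·0.0000 + 0.6444·38.8750] = 23.6347
Node u (S = 168.8): V_u = 1/1.06·[0.3556·0.0000 + 0.6444·0.0000] = 0.0000
Node d (S = 112.5): V_d = 1/1.06·[0.3556·0.0000 + 0.6444·23.6347] = 14.3691
Node 0 (S = 125): V_0 = 1/1.06·[0.3556·0.0000 + 0.6444·14.3691] = 8.7359

$8.74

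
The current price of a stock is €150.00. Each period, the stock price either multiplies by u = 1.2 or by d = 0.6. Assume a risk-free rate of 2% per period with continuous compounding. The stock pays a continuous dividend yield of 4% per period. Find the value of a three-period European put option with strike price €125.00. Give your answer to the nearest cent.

€18.75

Per-period risk-free factor R = e^0.02 = 1.0202; dividend-adjusted growth = e^(0.02−0.04) = 0.9802.
Risk-neutral probability p = (0.9802 − 0.6)/(1.2 − 0.6) = 0.3802/0.6000 = 0.6337
Terminal stock prices: S_uuu = 259.2, S_uud = 129.6, S_udd = 64.8, S_ddd = 32.4
Terminal payoffs (K − S): max(-134.2, 0) = 0, max(-4.6, 0) = 0, max(60.2, 0) = 60.2, max(92.6, 0) = 92.6
Node uu (S = 216): V_uu = e^(−0.02)·[0.6337·0.0000 + 0.3663·0.0000] = 0.0000
Node ud (S = 108): V_ud = e^(−0.02)·[0.6337·0.0000 + 0.3663·60.2000] = 21.6167
Node dd (S = 54): V_dd = e^(−0.02)·[0.6337·60.2000 + 0.3663·92.6000] = 70.6422
Node u (S = 180): V_u = e^(−0.02)·[0.6337·0.0000 + 0.3663·21.6167] = 7.7622
Node d (S = 90): V_d = e^(−0.02)·[0.6337·21.6167 + 0.3663·70.6422] = 38.7928
Node 0 (S = 150): V_0 = e^(−0.02)·[0.6337·7.7622 + 0.3663·38.7928] = 18.7510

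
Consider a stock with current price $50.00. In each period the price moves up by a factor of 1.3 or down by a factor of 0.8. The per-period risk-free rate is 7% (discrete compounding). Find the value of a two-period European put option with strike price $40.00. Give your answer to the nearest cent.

$1.48

Risk-neutral probability p = (1 + 0.07 − 0.8)/(1.3 − 0.8) = 0.2700/0.5000 = 0.5400
Terminal stock prices: S_uu = 84.5, S_ud = 52, S_dd = 32
Terminal payoffs (K − S): max(-44.5, 0) = 0, max(-12, 0) = 0, max(8, 0) = 8
Node u (S = 65): V_u = 1/1.07·[0.5400·0.0000 + 0.4600·0.0000] = 0.0000
Node d (S = 40): V_d = 1/1.07·[0.5400·0.0000 + 0.4600·8.0000] = 3.4393
Node 0 (S = 50): V_0 = 1/1.07·[0.5400·0.0000 + 0.4600·3.4393] = 1.4786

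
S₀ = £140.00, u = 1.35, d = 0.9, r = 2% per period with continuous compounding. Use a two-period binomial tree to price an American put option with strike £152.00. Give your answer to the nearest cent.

Risk-neutral probability p = (e^0.02 − 0.9)/(1.35 − 0.9) = 0.1202/0.4500 = 0.2671
Terminal stock prices: S_uu = 255.2, S_ud = 170.1, S_dd = 113.4
Terminal payoffs (K − S): max(-103.2, 0) = 0, max(-18.1, 0) = 0, max(38.6, 0) = 38.6
Node u (S = 189): continuation = e^(−0.02)·[0.2671·0.0000 + 0.7329·0.0000] = 0.0000; exercise value = 0.0000 ≤ continuation, so V_u = 0.0000
Node d (S = 126): continuation = e^(−0.02)·[0.2671·0.0000 + 0.7329·38.6000] = 27.7292; exercise value = 26.0000 ≤ continuation, so V_d = 27.7292
Node 0 (S = 140): continuation = e^(−0.02)·[0.2671·0.0000 + 0.7329·27.7292] = 19.9200; exercise value = 12.0000 ≤ continuation, so V_0 = 19.9200

£19.92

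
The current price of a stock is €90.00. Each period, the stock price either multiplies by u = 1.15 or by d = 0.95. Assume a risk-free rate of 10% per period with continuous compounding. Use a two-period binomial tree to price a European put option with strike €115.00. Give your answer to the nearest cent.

Risk-neutral probability p = (e^0.1 − 0.95)/(1.15 − 0.95) = 0.1552/0.2000 = 0.7759
Terminal stock prices: S_uu = 119, S_ud = 98.32, S_dd = 81.22
Terminal payoffs (K − S): max(-4.025, 0) = 0, max(16.68, 0) = 16.68, max(33.78, 0) = 33.78
Node u (S = 103.5): V_u = e^(−0.1)·[0.7759·0.0000 + 0.2241·16.6750] = 3.3819
Node d (S = 85.5): V_d = e^(−0.1)·[0.7759·16.6750 + 0.2241·33.7750] = 18.5563
Node 0 (S = 90): V_0 = e^(−0.1)·[0.7759·3.3819 + 0.2241·18.5563] = 6.1377

€6.14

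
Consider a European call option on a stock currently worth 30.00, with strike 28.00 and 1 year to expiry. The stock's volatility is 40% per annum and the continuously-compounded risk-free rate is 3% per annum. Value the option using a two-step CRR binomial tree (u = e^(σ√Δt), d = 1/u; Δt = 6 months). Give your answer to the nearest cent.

CRR parameters: u = e^(σ√Δt) = e^(0.4·√0.5) = 1.3269, d = 1/u = 0.7536
Per-period rate: rΔt = 0.03·0.5 = 0.015, so R = e^0.015 = 1.0151
Risk-neutral probability p = (e^0.015 − 0.7536)/(1.3269 − 0.7536) = 0.2615/0.5733 = 0.4561
Terminal stock prices: S_uu = 52.82, S_ud = 30, S_dd = 17.04
Terminal payoffs (S − K): max(24.82, 0) = 24.82, max(2, 0) = 2, max(-10.96, 0) = 0
Node u (S = 39.81): V_u = e^(−0.015)·[0.4561·24.8196 + 0.5439·2.0000] = 12.2238
Node d (S = 22.61): V_d = e^(−0.015)·[0.4561·2.0000 + 0.5439·0.0000] = 0.8987
Node 0 (S = 30): V_0 = e^(−0.015)·[0.4561·12.2238 + 0.5439·0.8987] = 5.9740

5.97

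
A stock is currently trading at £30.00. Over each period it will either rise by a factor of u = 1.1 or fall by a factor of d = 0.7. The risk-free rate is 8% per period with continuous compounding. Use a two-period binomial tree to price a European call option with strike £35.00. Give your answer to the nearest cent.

£1.02

Risk-neutral probability p = (e^0.08 − 0.7)/(1.1 − 0.7) = 0.3833/0.4000 = 0.9582
Terminal stock prices: S_uu = 36.3, S_ud = 23.1, S_dd = 14.7
Terminal payoffs (S − K): max(1.3, 0) = 1.3, max(-11.9, 0) = 0, max(-20.3, 0) = 0
Node u (S = 33): V_u = e^(−0.08)·[0.9582·1.3000 + 0.0418·0.0000] = 1.1499
Node d (S = 21): V_d = e^(−0.08)·[0.9582·0.0000 + 0.0418·0.0000] = 0.0000
Node 0 (S = 30): V_0 = e^(−0.08)·[0.9582·1.1499 + 0.0418·0.0000] = 1.0171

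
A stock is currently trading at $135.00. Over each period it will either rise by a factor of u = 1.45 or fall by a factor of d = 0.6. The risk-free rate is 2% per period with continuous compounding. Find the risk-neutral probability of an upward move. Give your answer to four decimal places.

p = 0.4944

Risk-neutral probability p = (e^0.02 − 0.6)/(1.45 − 0.6) = 0.4202/0.8500 = 0.4944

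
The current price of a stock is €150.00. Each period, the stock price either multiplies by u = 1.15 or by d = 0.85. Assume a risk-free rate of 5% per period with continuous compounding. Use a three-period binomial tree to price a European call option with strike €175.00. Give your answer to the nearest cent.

€13.81

Risk-neutral probability p = (e^0.05 − 0.85)/(1.15 − 0.85) = 0.2013/0.3000 = 0.6709
Terminal stock prices: S_uuu = 228.1, S_uud = 168.6, S_udd = 124.6, S_ddd = 92.12
Terminal payoffs (S − K): max(53.13, 0) = 53.13, max(-6.381, 0) = 0, max(-50.37, 0) = 0, max(-82.88, 0) = 0
Node uu (S = 198.4): V_uu = e^(−0.05)·[0.6709·53.1312 + 0.3291·0.0000] = 33.9075
Node ud (S = 146.6): V_ud = e^(−0.05)·[0.6709·0.0000 + 0.3291·0.0000] = 0.0000
Node dd (S = 108.4): V_dd = e^(−0.05)·[0.6709·0.0000 + 0.3291·0.0000] = 0.0000
Node u (S = 172.5): V_u = e^(−0.05)·[0.6709·33.9075 + 0.3291·0.0000] = 21.6392
Node d (S = 127.5): V_d = e^(−0.05)·[0.6709·0.0000 + 0.3291·0.0000] = 0.0000
Node 0 (S = 150): V_0 = e^(−0.05)·[0.6709·21.6392 + 0.3291·0.0000] = 13.8098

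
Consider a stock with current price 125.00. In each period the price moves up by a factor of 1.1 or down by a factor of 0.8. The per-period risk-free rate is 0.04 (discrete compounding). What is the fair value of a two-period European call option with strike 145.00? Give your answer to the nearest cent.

Risk-neutral probability p = (1 + 0.04 − 0.8)/(1.1 − 0.8) = 0.2400/0.3000 = 0.8000
Terminal stock prices: S_uu = 151.3, S_ud = 110, S_dd = 80
Terminal payoffs (S − K): max(6.25, 0) = 6.25, max(-35, 0) = 0, max(-65, 0) = 0
Node u (S = 137.5): V_u = 1/1.04·[0.8000·6.2500 + 0.2000·0.0000] = 4.8077
Node d (S = 100): V_d = 1/1.04·[0.8000·0.0000 + 0.2000·0.0000] = 0.0000
Node 0 (S = 125): V_0 = 1/1.04·[0.8000·4.8077 + 0.2000·0.0000] = 3.6982

3.70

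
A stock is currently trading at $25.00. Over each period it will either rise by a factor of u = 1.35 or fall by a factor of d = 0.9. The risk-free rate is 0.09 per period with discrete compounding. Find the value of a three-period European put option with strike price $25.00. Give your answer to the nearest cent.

Risk-neutral probability p = (1 + 0.09 − 0.9)/(1.35 − 0.9) = 0.1900/0.4500 = 0.4222
Terminal stock prices: S_uuu = 61.51, S_uud = 41.01, S_udd = 27.34, S_ddd = 18.23
Terminal payoffs (K − S): max(-36.51, 0) = 0, max(-16.01, 0) = 0, max(-2.338, 0) = 0, max(6.775, 0) = 6.775
Node uu (S = 45.56): V_uu = 1/1.09·[0.4222·0.0000 + 0.5778·0.0000] = 0.0000
Node ud (S = 30.38): V_ud = 1/1.09·[0.4222·0.0000 + 0.5778·0.0000] = 0.0000
Node dd (S = 20.25): V_dd = 1/1.09·[0.4222·0.0000 + 0.5778·6.7750] = 3.5912
Node u (S = 33.75): V_u = 1/1.09·[0.4222·0.0000 + 0.5778·0.0000] = 0.0000
Node d (S = 22.5): V_d = 1/1.09·[0.4222·0.0000 + 0.5778·3.5912] = 1.9036
Node 0 (S = 25): V_0 = 1/1.09·[0.4222·0.0000 + 0.5778·1.9036] = 1.0090

$1.01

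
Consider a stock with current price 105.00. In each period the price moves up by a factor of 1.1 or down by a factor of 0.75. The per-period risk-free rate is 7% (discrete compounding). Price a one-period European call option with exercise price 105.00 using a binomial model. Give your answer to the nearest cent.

Risk-neutral probability p = (1 + 0.07 − 0.75)/(1.1 − 0.75) = 0.3200/0.3500 = 0.9143
Terminal stock prices: S_u = 115.5, S_d = 78.75
Terminal payoffs (S − K): max(10.5, 0) = 10.5, max(-26.25, 0) = 0
Node 0 (S = 105): V_0 = 1/1.07·[0.9143·10.5000 + 0.0857·0.0000] = 8.9720

8.97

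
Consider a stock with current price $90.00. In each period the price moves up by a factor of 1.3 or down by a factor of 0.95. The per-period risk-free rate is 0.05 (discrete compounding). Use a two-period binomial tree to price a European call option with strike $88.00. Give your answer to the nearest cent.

$13.32

Risk-neutral probability p = (1 + 0.05 − 0.95)/(1.3 − 0.95) = 0.1000/0.3500 = 0.2857
Terminal stock prices: S_uu = 152.1, S_ud = 111.1, S_dd = 81.22
Terminal payoffs (S − K): max(64.1, 0) = 64.1, max(23.15, 0) = 23.15, max(-6.775, 0) = 0
Node u (S = 117): V_u = 1/1.05·[0.2857·64.1000 + 0.7143·23.1500] = 33.1905
Node d (S = 85.5): V_d = 1/1.05·[0.2857·23.1500 + 0.7143·0.0000] = 6.2993
Node 0 (S = 90): V_0 = 1/1.05·[0.2857·33.1905 + 0.7143·6.2993] = 13.3167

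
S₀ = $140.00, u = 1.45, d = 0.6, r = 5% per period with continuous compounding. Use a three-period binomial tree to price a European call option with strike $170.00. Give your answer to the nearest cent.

Risk-neutral probability p = (e^0.05 − 0.6)/(1.45 − 0.6) = 0.4513/0.8500 = 0.5309
Terminal stock prices: S_uuu = 426.8, S_uud = 176.6, S_udd = 73.08, S_ddd = 30.24
Terminal payoffs (S − K): max(256.8, 0) = 256.8, max(6.61, 0) = 6.61, max(-96.92, 0) = 0, max(-139.8, 0) = 0
Node uu (S = 294.4): V_uu = e^(−0.05)·[0.5309·256.8075 + 0.4691·6.6100] = 132.6410
Node ud (S = 121.8): V_ud = e^(−0.05)·[0.5309·6.6100 + 0.4691·0.0000] = 3.3381
Node dd (S = 50.4): V_dd = e^(−0.05)·[0.5309·0.0000 + 0.4691·0.0000] = 0.0000
Node u (S = 203): V_u = e^(−0.05)·[0.5309·132.6410 + 0.4691·3.3381] = 68.4752
Node d (S = 84): V_d = e^(−0.05)·[0.5309·3.3381 + 0.4691·0.0000] = 1.6858
Node 0 (S = 140): V_0 = e^(−0.05)·[0.5309·68.4752 + 0.4691·1.6858] = 35.3332

$35.33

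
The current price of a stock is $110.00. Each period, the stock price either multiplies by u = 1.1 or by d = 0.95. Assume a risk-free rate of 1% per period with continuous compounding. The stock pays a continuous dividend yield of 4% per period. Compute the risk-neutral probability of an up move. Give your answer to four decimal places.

p = 0.1363

Per-period risk-free factor R = e^0.01 = 1.0101; dividend-adjusted growth = e^(0.01−0.04) = 0.9704.
Risk-neutral probability p = (0.9704 − 0.95)/(1.1 − 0.95) = 0.0204/0.1500 = 0.1363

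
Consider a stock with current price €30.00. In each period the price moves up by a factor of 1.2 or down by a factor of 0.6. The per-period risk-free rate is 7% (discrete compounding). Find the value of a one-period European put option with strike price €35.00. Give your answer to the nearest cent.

€3.44

Risk-neutral probability p = (1 + 0.07 − 0.6)/(1.2 − 0.6) = 0.4700/0.6000 = 0.7833
Terminal stock prices: S_u = 36, S_d = 18
Terminal payoffs (K − S): max(-1, 0) = 0, max(17, 0) = 17
Node 0 (S = 30): V_0 = 1/1.07·[0.7833·0.0000 + 0.2167·17.0000] = 3.4424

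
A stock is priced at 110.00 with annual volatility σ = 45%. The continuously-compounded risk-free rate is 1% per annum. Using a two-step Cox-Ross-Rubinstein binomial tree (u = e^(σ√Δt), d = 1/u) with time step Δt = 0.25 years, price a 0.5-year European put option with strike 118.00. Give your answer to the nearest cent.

18.37

CRR parameters: u = e^(σ√Δt) = e^(0.45·√0.25) = 1.2523, d = 1/u = 0.7985
Per-period rate: rΔt = 0.01·0.25 = 0.0025, so R = e^0.0025 = 1.0025
Risk-neutral probability p = (e^0.0025 − 0.7985)/(1.2523 − 0.7985) = 0.2040/0.4538 = 0.4495
Terminal stock prices: S_uu = 172.5, S_ud = 110, S_dd = 70.14
Terminal payoffs (K − S): max(-54.51, 0) = 0, max(8, 0) = 8, max(47.86, 0) = 47.86
Node u (S = 137.8): V_u = e^(−0.0025)·[0.4495·0.0000 + 0.5505·8.0000] = 4.3930
Node d (S = 87.84): V_d = e^(−0.0025)·[0.4495·8.0000 + 0.5505·47.8609] = 29.8686
Node 0 (S = 110): V_0 = e^(−0.0025)·[0.4495·4.3930 + 0.5505·29.8686] = 18.3713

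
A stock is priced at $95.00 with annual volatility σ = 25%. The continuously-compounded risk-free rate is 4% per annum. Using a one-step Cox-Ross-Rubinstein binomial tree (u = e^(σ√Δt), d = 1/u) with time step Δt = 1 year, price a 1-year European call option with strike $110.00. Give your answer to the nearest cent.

CRR parameters: u = e^(σ√Δt) = e^(0.25·√1) = 1.2840, d = 1/u = 0.7788
Per-period rate: rΔt = 0.04·1 = 0.04, so R = e^0.04 = 1.0408
Risk-neutral probability p = (e^0.04 − 0.7788)/(1.2840 − 0.7788) = 0.2620/0.5052 = 0.5186
Terminal stock prices: S_u = 122, S_d = 73.99
Terminal payoffs (S − K): max(11.98, 0) = 11.98, max(-36.01, 0) = 0
Node 0 (S = 95): V_0 = e^(−0.04)·[0.5186·11.9824 + 0.4814·0.0000] = 5.9704

$5.97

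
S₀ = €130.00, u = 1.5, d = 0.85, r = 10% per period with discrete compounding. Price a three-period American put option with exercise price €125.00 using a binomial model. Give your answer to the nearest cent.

Risk-neutral probability p = (1 + 0.1 − 0.85)/(1.5 − 0.85) = 0.2500/0.6500 = 0.3846
Terminal stock prices: S_uuu = 438.8, S_uud = 248.6, S_udd = 140.9, S_ddd = 79.84
Terminal payoffs (K − S): max(-313.8, 0) = 0, max(-123.6, 0) = 0, max(-15.89, 0) = 0, max(45.16, 0) = 45.16
Node uu (S = 292.5): continuation = 1/1.1·[0.3846·0.0000 + 0.6154·0.0000] = 0.0000; exercise value = 0.0000 ≤ continuation, so V_uu = 0.0000
Node ud (S = 165.8): continuation = 1/1.1·[0.3846·0.0000 + 0.6154·0.0000] = 0.0000; exercise value = 0.0000 ≤ continuation, so V_ud = 0.0000
Node dd (S = 93.92): continuation = 1/1.1·[0.3846·0.0000 + 0.6154·45.1638] = 25.2664; exercise value = 31.0750 > continuation, so V_dd = 31.0750 (exercise)
Node u (S = 195): continuation = 1/1.1·[0.3846·0.0000 + 0.6154·0.0000] = 0.0000; exercise value = 0.0000 ≤ continuation, so V_u = 0.0000
Node d (S = 110.5): continuation = 1/1.1·[0.3846·0.0000 + 0.6154·31.0750] = 17.3846; exercise value = 14.5000 ≤ continuation, so V_d = 17.3846
Node 0 (S = 130): continuation = 1/1.1·[0.3846·0.0000 + 0.6154·17.3846] = 9.7257; exercise value = 0.0000 ≤ continuation, so V_0 = 9.7257

€9.73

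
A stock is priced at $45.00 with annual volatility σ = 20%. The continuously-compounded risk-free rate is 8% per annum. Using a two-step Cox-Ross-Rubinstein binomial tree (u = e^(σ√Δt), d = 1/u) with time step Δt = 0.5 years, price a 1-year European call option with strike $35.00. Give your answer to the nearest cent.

$12.84

CRR parameters: u = e^(σ√Δt) = e^(0.2·√0.5) = 1.1519, d = 1/u = 0.8681
Per-period rate: rΔt = 0.08·0.5 = 0.04, so R = e^0.04 = 1.0408
Risk-neutral probability p = (e^0.04 − 0.8681)/(1.1519 − 0.8681) = 0.1727/0.2838 = 0.6085
Terminal stock prices: S_uu = 59.71, S_ud = 45, S_dd = 33.91
Terminal payoffs (S − K): max(24.71, 0) = 24.71, max(10, 0) = 10, max(-1.086, 0) = 0
Node u (S = 51.84): V_u = e^(−0.04)·[0.6085·24.7103 + 0.3915·10.0000] = 18.2083
Node d (S = 39.07): V_d = e^(−0.04)·[0.6085·10.0000 + 0.3915·0.0000] = 5.8465
Node 0 (S = 45): V_0 = e^(−0.04)·[0.6085·18.2083 + 0.3915·5.8465] = 12.8446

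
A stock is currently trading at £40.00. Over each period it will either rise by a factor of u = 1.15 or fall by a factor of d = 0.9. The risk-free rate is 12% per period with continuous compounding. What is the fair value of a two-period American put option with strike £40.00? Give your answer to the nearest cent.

Risk-neutral probability p = (e^0.12 − 0.9)/(1.15 − 0.9) = 0.2275/0.2500 = 0.9100
Terminal stock prices: S_uu = 52.9, S_ud = 41.4, S_dd = 32.4
Terminal payoffs (K − S): max(-12.9, 0) = 0, max(-1.4, 0) = 0, max(7.6, 0) = 7.6
Node u (S = 46): continuation = e^(−0.12)·[0.9100·0.0000 + 0.0900·0.0000] = 0.0000; exercise value = 0.0000 ≤ continuation, so V_u = 0.0000
Node d (S = 36): continuation = e^(−0.12)·[0.9100·0.0000 + 0.0900·7.6000] = 0.6067; exercise value = 4.0000 > continuation, so V_d = 4.0000 (exercise)
Node 0 (S = 40): continuation = e^(−0.12)·[0.9100·0.0000 + 0.0900·4.0000] = 0.3193; exercise value = 0.0000 ≤ continuation, so V_0 = 0.3193

£0.32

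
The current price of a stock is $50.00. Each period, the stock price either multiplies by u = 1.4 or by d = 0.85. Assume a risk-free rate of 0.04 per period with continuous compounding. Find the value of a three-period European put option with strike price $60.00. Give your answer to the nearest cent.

$10.95

Risk-neutral probability p = (e^0.04 − 0.85)/(1.4 − 0.85) = 0.1908/0.5500 = 0.3469
Terminal stock prices: S_uuu = 137.2, S_uud = 83.3, S_udd = 50.57, S_ddd = 30.71
Terminal payoffs (K − S): max(-77.2, 0) = 0, max(-23.3, 0) = 0, max(9.425, 0) = 9.425, max(29.29, 0) = 29.29
Node uu (S = 98): V_uu = e^(−0.04)·[0.3469·0.0000 + 0.6531·0.0000] = 0.0000
Node ud (S = 59.5): V_ud = e^(−0.04)·[0.3469·0.0000 + 0.6531·9.4250] = 5.9138
Node dd (S = 36.12): V_dd = e^(−0.04)·[0.3469·9.4250 + 0.6531·29.2938] = 21.5224
Node u (S = 70): V_u = e^(−0.04)·[0.3469·0.0000 + 0.6531·5.9138] = 3.7107
Node d (S = 42.5): V_d = e^(−0.04)·[0.3469·5.9138 + 0.6531·21.5224] = 15.4757
Node 0 (S = 50): V_0 = e^(−0.04)·[0.3469·3.7107 + 0.6531·15.4757] = 10.9474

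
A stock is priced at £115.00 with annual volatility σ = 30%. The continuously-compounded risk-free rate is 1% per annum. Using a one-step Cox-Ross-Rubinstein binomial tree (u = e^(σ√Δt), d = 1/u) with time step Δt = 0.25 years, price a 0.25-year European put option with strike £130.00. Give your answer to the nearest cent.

CRR parameters: u = e^(σ√Δt) = e^(0.3·√0.25) = 1.1618, d = 1/u = 0.8607
Per-period rate: rΔt = 0.01·0.25 = 0.0025, so R = e^0.0025 = 1.0025
Risk-neutral probability p = (e^0.0025 − 0.8607)/(1.1618 − 0.8607) = 0.1418/0.3011 = 0.4709
Terminal stock prices: S_u = 133.6, S_d = 98.98
Terminal payoffs (K − S): max(-3.611, 0) = 0, max(31.02, 0) = 31.02
Node 0 (S = 115): V_0 = e^(−0.0025)·[0.4709·0.0000 + 0.5291·31.0186] = 16.3715

£16.37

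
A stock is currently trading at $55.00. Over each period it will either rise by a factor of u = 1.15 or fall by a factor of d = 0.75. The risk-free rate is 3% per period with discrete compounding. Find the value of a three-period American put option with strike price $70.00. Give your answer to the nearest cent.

$15.00

Risk-neutral probability p = (1 + 0.03 − 0.75)/(1.15 − 0.75) = 0.2800/0.4000 = 0.7000
Terminal stock prices: S_uuu = 83.65, S_uud = 54.55, S_udd = 35.58, S_ddd = 23.2
Terminal payoffs (K − S): max(-13.65, 0) = 0, max(15.45, 0) = 15.45, max(34.42, 0) = 34.42, max(46.8, 0) = 46.8
Node uu (S = 72.74): continuation = 1/1.03·[0.7000·0.0000 + 0.3000·15.4469] = 4.4991; exercise value = 0.0000 ≤ continuation, so V_uu = 4.4991
Node ud (S = 47.44): continuation = 1/1.03·[0.7000·15.4469 + 0.3000·34.4219] = 20.5237; exercise value = 22.5625 > continuation, so V_ud = 22.5625 (exercise)
Node dd (S = 30.94): continuation = 1/1.03·[0.7000·34.4219 + 0.3000·46.7969] = 37.0237; exercise value = 39.0625 > continuation, so V_dd = 39.0625 (exercise)
Node u (S = 63.25): continuation = 1/1.03·[0.7000·4.4991 + 0.3000·22.5625] = 9.6292; exercise value = 6.7500 ≤ continuation, so V_u = 9.6292
Node d (S = 41.25): continuation = 1/1.03·[0.7000·22.5625 + 0.3000·39.0625] = 26.7112; exercise value = 28.7500 > continuation, so V_d = 28.7500 (exercise)
Node 0 (S = 55): continuation = 1/1.03·[0.7000·9.6292 + 0.3000·28.7500] = 14.9179; exercise value = 15.0000 > continuation, so V_0 = 15.0000 (exercise)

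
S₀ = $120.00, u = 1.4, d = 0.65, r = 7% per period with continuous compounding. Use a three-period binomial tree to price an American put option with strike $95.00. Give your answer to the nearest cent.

$11.53

Risk-neutral probability p = (e^0.07 − 0.65)/(1.4 − 0.65) = 0.4225/0.7500 = 0.5633
Terminal stock prices: S_uuu = 329.3, S_uud = 152.9, S_udd = 70.98, S_ddd = 32.95
Terminal payoffs (K − S): max(-234.3, 0) = 0, max(-57.88, 0) = 0, max(24.02, 0) = 24.02, max(62.05, 0) = 62.05
Node uu (S = 235.2): continuation = e^(−0.07)·[0.5633·0.0000 + 0.4367·0.0000] = 0.0000; exercise value = 0.0000 ≤ continuation, so V_uu = 0.0000
Node ud (S = 109.2): continuation = e^(−0.07)·[0.5633·0.0000 + 0.4367·24.0200] = 9.7794; exercise value = 0.0000 ≤ continuation, so V_ud = 9.7794
Node dd (S = 50.7): continuation = e^(−0.07)·[0.5633·24.0200 + 0.4367·62.0450] = 37.8774; exercise value = 44.3000 > continuation, so V_dd = 44.3000 (exercise)
Node u (S = 168): continuation = e^(−0.07)·[0.5633·0.0000 + 0.4367·9.7794] = 3.9815; exercise value = 0.0000 ≤ continuation, so V_u = 3.9815
Node d (S = 78): continuation = e^(−0.07)·[0.5633·9.7794 + 0.4367·44.3000] = 23.1728; exercise value = 17.0000 ≤ continuation, so V_d = 23.1728
Node 0 (S = 120): continuation = e^(−0.07)·[0.5633·3.9815 + 0.4367·23.1728] = 11.5258; exercise value = 0.0000 ≤ continuation, so V_0 = 11.5258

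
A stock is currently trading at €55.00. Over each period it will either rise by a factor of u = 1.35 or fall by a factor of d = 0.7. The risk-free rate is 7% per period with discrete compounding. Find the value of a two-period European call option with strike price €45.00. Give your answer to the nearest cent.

€18.62

Risk-neutral probability p = (1 + 0.07 − 0.7)/(1.35 − 0.7) = 0.3700/0.6500 = 0.5692
Terminal stock prices: S_uu = 100.2, S_ud = 51.97, S_dd = 26.95
Terminal payoffs (S − K): max(55.24, 0) = 55.24, max(6.975, 0) = 6.975, max(-18.05, 0) = 0
Node u (S = 74.25): V_u = 1/1.07·[0.5692·55.2375 + 0.4308·6.9750] = 32.1939
Node d (S = 38.5): V_d = 1/1.07·[0.5692·6.9750 + 0.4308·0.0000] = 3.7106
Node 0 (S = 55): V_0 = 1/1.07·[0.5692·32.1939 + 0.4308·3.7106] = 18.6207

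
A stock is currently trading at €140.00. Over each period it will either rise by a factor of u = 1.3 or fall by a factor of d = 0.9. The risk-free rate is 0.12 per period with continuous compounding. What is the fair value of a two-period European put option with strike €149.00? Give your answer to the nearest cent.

Risk-neutral probability p = (e^0.12 − 0.9)/(1.3 − 0.9) = 0.2275/0.4000 = 0.5687
Terminal stock prices: S_uu = 236.6, S_ud = 163.8, S_dd = 113.4
Terminal payoffs (K − S): max(-87.6, 0) = 0, max(-14.8, 0) = 0, max(35.6, 0) = 35.6
Node u (S = 182): V_u = e^(−0.12)·[0.5687·0.0000 + 0.4313·0.0000] = 0.0000
Node d (S = 126): V_d = e^(−0.12)·[0.5687·0.0000 + 0.4313·35.6000] = 13.6167
Node 0 (S = 140): V_0 = e^(−0.12)·[0.5687·0.0000 + 0.4313·13.6167] = 5.2083

€5.21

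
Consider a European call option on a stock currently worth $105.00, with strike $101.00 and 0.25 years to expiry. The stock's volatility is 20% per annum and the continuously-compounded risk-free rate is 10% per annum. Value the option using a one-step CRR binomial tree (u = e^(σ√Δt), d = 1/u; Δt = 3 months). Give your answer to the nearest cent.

CRR parameters: u = e^(σ√Δt) = e^(0.2·√0.25) = 1.1052, d = 1/u = 0.9048
Per-period rate: rΔt = 0.1·0.25 = 0.025, so R = e^0.025 = 1.0253
Risk-neutral probability p = (e^0.025 − 0.9048)/(1.1052 − 0.9048) = 0.1205/0.2003 = 0.6014
Terminal stock prices: S_u = 116, S_d = 95.01
Terminal payoffs (S − K): max(15.04, 0) = 15.04, max(-5.992, 0) = 0
Node 0 (S = 105): V_0 = e^(−0.025)·[0.6014·15.0429 + 0.3986·0.0000] = 8.8233

$8.82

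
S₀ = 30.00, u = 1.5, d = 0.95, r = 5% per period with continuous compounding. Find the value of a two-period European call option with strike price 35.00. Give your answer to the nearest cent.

3.10

Risk-neutral probability p = (e^0.05 − 0.95)/(1.5 − 0.95) = 0.1013/0.5500 = 0.1841
Terminal stock prices: S_uu = 67.5, S_ud = 42.75, S_dd = 27.07
Terminal payoffs (S − K): max(32.5, 0) = 32.5, max(7.75, 0) = 7.75, max(-7.925, 0) = 0
Node u (S = 45): V_u = e^(−0.05)·[0.1841·32.5000 + 0.8159·7.7500] = 11.7070
Node d (S = 28.5): V_d = e^(−0.05)·[0.1841·7.7500 + 0.8159·0.0000] = 1.3574
Node 0 (S = 30): V_0 = e^(−0.05)·[0.1841·11.7070 + 0.8159·1.3574] = 3.1039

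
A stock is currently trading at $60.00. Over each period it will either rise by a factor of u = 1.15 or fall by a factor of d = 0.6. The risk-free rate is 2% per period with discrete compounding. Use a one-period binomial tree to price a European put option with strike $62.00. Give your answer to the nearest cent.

$6.02

Risk-neutral probability p = (1 + 0.02 − 0.6)/(1.15 − 0.6) = 0.4200/0.5500 = 0.7636
Terminal stock prices: S_u = 69, S_d = 36
Terminal payoffs (K − S): max(-7, 0) = 0, max(26, 0) = 26
Node 0 (S = 60): V_0 = 1/1.02·[0.7636·0.0000 + 0.2364·26.0000] = 6.0250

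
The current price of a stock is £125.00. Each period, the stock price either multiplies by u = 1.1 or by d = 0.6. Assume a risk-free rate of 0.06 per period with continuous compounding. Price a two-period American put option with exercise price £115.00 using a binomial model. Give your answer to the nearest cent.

Risk-neutral probability p = (e^0.06 − 0.6)/(1.1 − 0.6) = 0.4618/0.5000 = 0.9237
Terminal stock prices: S_uu = 151.3, S_ud = 82.5, S_dd = 45
Terminal payoffs (K − S): max(-36.25, 0) = 0, max(32.5, 0) = 32.5, max(70, 0) = 70
Node u (S = 137.5): continuation = e^(−0.06)·[0.9237·0.0000 + 0.0763·32.5000] = 2.3362; exercise value = 0.0000 ≤ continuation, so V_u = 2.3362
Node d (S = 75): continuation = e^(−0.06)·[0.9237·32.5000 + 0.0763·70.0000] = 33.3029; exercise value = 40.0000 > continuation, so V_d = 40.0000 (exercise)
Node 0 (S = 125): continuation = e^(−0.06)·[0.9237·2.3362 + 0.0763·40.0000] = 4.9075; exercise value = 0.0000 ≤ continuation, so V_0 = 4.9075

£4.91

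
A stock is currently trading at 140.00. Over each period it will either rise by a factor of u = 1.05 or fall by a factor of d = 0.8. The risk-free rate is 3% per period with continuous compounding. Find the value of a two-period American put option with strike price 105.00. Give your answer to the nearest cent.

Risk-neutral probability p = (e^0.03 − 0.8)/(1.05 − 0.8) = 0.2305/0.2500 = 0.9218
Terminal stock prices: S_uu = 154.3, S_ud = 117.6, S_dd = 89.6
Terminal payoffs (K − S): max(-49.35, 0) = 0, max(-12.6, 0) = 0, max(15.4, 0) = 15.4
Node u (S = 147): continuation = e^(−0.03)·[0.9218·0.0000 + 0.0782·0.0000] = 0.0000; exercise value = 0.0000 ≤ continuation, so V_u = 0.0000
Node d (S = 112): continuation = e^(−0.03)·[0.9218·0.0000 + 0.0782·15.4000] = 1.1684; exercise value = 0.0000 ≤ continuation, so V_d = 1.1684
Node 0 (S = 140): continuation = e^(−0.03)·[0.9218·0.0000 + 0.0782·1.1684] = 0.0886; exercise value = 0.0000 ≤ continuation, so V_0 = 0.0886

0.09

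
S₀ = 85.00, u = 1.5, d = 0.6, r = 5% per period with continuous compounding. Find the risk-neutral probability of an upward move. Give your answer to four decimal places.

Risk-neutral probability p = (e^0.05 − 0.6)/(1.5 − 0.6) = 0.4513/0.9000 = 0.5014

p = 0.5014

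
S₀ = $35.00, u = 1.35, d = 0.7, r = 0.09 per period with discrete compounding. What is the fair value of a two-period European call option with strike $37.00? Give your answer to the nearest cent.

$8.12

Risk-neutral probability p = (1 + 0.09 − 0.7)/(1.35 − 0.7) = 0.3900/0.6500 = 0.6000
Terminal stock prices: S_uu = 63.79, S_ud = 33.07, S_dd = 17.15
Terminal payoffs (S − K): max(26.79, 0) = 26.79, max(-3.925, 0) = 0, max(-19.85, 0) = 0
Node u (S = 47.25): V_u = 1/1.09·[0.6000·26.7875 + 0.4000·0.0000] = 14.7454
Node d (S = 24.5): V_d = 1/1.09·[0.6000·0.0000 + 0.4000·0.0000] = 0.0000
Node 0 (S = 35): V_0 = 1/1.09·[0.6000·14.7454 + 0.4000·0.0000] = 8.1167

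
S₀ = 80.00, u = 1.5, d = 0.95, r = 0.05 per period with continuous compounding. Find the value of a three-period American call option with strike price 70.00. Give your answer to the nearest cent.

20.41

Risk-neutral probability p = (e^0.05 − 0.95)/(1.5 − 0.95) = 0.1013/0.5500 = 0.1841
Terminal stock prices: S_uuu = 270, S_uud = 171, S_udd = 108.3, S_ddd = 68.59
Terminal payoffs (S − K): max(200, 0) = 200, max(101, 0) = 101, max(38.3, 0) = 38.3, max(-1.41, 0) = 0
Node uu (S = 180): continuation = e^(−0.05)·[0.1841·200.0000 + 0.8159·101.0000] = 113.4139; exercise value = 110.0000 ≤ continuation, so V_uu = 113.4139
Node ud (S = 114): continuation = e^(−0.05)·[0.1841·101.0000 + 0.8159·38.3000] = 47.4139; exercise value = 44.0000 ≤ continuation, so V_ud = 47.4139
Node dd (S = 72.2): continuation = e^(−0.05)·[0.1841·38.3000 + 0.8159·0.0000] = 6.7082; exercise value = 2.2000 ≤ continuation, so V_dd = 6.7082
Node u (S = 120): continuation = e^(−0.05)·[0.1841·113.4139 + 0.8159·47.4139] = 56.6614; exercise value = 50.0000 ≤ continuation, so V_u = 56.6614
Node d (S = 76): continuation = e^(−0.05)·[0.1841·47.4139 + 0.8159·6.7082] = 13.5106; exercise value = 6.0000 ≤ continuation, so V_d = 13.5106
Node 0 (S = 80): continuation = e^(−0.05)·[0.1841·56.6614 + 0.8159·13.5106] = 20.4095; exercise value = 10.0000 ≤ continuation, so V_0 = 20.4095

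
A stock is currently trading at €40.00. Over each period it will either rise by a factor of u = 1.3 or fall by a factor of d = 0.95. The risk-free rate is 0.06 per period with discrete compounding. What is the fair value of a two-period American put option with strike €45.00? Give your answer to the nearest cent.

Risk-neutral probability p = (1 + 0.06 − 0.95)/(1.3 − 0.95) = 0.1100/0.3500 = 0.3143
Terminal stock prices: S_uu = 67.6, S_ud = 49.4, S_dd = 36.1
Terminal payoffs (K − S): max(-22.6, 0) = 0, max(-4.4, 0) = 0, max(8.9, 0) = 8.9
Node u (S = 52): continuation = 1/1.06·[0.3143·0.0000 + 0.6857·0.0000] = 0.0000; exercise value = 0.0000 ≤ continuation, so V_u = 0.0000
Node d (S = 38): continuation = 1/1.06·[0.3143·0.0000 + 0.6857·8.9000] = 5.7574; exercise value = 7.0000 > continuation, so V_d = 7.0000 (exercise)
Node 0 (S = 40): continuation = 1/1.06·[0.3143·0.0000 + 0.6857·7.0000] = 4.5283; exercise value = 5.0000 > continuation, so V_0 = 5.0000 (exercise)

€5.00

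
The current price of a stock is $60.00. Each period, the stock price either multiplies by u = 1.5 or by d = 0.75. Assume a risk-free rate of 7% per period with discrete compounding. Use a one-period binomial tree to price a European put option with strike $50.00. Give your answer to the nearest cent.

$2.68

Risk-neutral probability p = (1 + 0.07 − 0.75)/(1.5 − 0.75) = 0.3200/0.7500 = 0.4267
Terminal stock prices: S_u = 90, S_d = 45
Terminal payoffs (K − S): max(-40, 0) = 0, max(5, 0) = 5
Node 0 (S = 60): V_0 = 1/1.07·[0.4267·0.0000 + 0.5733·5.0000] = 2.6791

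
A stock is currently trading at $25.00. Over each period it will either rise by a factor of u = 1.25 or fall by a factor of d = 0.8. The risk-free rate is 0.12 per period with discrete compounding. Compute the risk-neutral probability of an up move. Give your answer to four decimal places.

Risk-neutral probability p = (1 + 0.12 − 0.8)/(1.25 − 0.8) = 0.3200/0.4500 = 0.7111

p = 0.7111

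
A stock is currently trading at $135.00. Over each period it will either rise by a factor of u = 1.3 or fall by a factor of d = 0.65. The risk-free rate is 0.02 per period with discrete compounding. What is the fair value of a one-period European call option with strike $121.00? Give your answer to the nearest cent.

Risk-neutral probability p = (1 + 0.02 − 0.65)/(1.3 − 0.65) = 0.3700/0.6500 = 0.5692
Terminal stock prices: S_u = 175.5, S_d = 87.75
Terminal payoffs (S − K): max(54.5, 0) = 54.5, max(-33.25, 0) = 0
Node 0 (S = 135): V_0 = 1/1.02·[0.5692·54.5000 + 0.4308·0.0000] = 30.4148

$30.41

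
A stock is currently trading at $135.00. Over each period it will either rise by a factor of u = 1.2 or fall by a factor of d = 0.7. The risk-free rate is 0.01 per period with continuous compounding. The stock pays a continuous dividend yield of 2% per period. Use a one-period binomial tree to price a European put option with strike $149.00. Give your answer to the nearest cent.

Per-period risk-free factor R = e^0.01 = 1.0101; dividend-adjusted growth = e^(0.01−0.02) = 0.9900.
Risk-neutral probability p = (0.9900 − 0.7)/(1.2 − 0.7) = 0.2900/0.5000 = 0.5801
Terminal stock prices: S_u = 162, S_d = 94.5
Terminal payoffs (K − S): max(-13, 0) = 0, max(54.5, 0) = 54.5
Node 0 (S = 135): V_0 = e^(−0.01)·[0.5801·0.0000 + 0.4199·54.5000] = 22.6569

$22.66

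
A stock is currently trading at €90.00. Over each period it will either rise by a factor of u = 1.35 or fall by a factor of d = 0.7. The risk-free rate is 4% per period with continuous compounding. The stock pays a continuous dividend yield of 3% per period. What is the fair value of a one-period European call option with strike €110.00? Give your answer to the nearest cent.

Per-period risk-free factor R = e^0.04 = 1.0408; dividend-adjusted growth = e^(0.04−0.03) = 1.0101.
Risk-neutral probability p = (1.0101 − 0.7)/(1.35 − 0.7) = 0.3101/0.6500 = 0.4770
Terminal stock prices: S_u = 121.5, S_d = 63
Terminal payoffs (S − K): max(11.5, 0) = 11.5, max(-47, 0) = 0
Node 0 (S = 90): V_0 = e^(−0.04)·[0.4770·11.5000 + 0.5230·0.0000] = 5.2704

€5.27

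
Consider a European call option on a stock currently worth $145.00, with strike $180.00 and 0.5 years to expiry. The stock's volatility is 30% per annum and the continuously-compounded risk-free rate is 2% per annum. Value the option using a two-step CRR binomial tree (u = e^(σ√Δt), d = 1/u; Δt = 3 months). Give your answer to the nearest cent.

CRR parameters: u = e^(σ√Δt) = e^(0.3·√0.25) = 1.1618, d = 1/u = 0.8607
Per-period rate: rΔt = 0.02·0.25 = 0.005, so R = e^0.005 = 1.0050
Risk-neutral probability p = (e^0.005 − 0.8607)/(1.1618 − 0.8607) = 0.1443/0.3011 = 0.4792
Terminal stock prices: S_uu = 195.7, S_ud = 145, S_dd = 107.4
Terminal payoffs (S − K): max(15.73, 0) = 15.73, max(-35, 0) = 0, max(-72.58, 0) = 0
Node u (S = 168.5): V_u = e^(−0.005)·[0.4792·15.7295 + 0.5208·0.0000] = 7.5002
Node d (S = 124.8): V_d = e^(−0.005)·[0.4792·0.0000 + 0.5208·0.0000] = 0.0000
Node 0 (S = 145): V_0 = e^(−0.005)·[0.4792·7.5002 + 0.5208·0.0000] = 3.5763

$3.58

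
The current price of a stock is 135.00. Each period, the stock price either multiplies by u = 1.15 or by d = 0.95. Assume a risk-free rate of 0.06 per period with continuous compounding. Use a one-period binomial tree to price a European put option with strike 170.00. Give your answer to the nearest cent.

25.10

Risk-neutral probability p = (e^0.06 − 0.95)/(1.15 − 0.95) = 0.1118/0.2000 = 0.5592
Terminal stock prices: S_u = 155.2, S_d = 128.2
Terminal payoffs (K − S): max(14.75, 0) = 14.75, max(41.75, 0) = 41.75
Node 0 (S = 135): V_0 = e^(−0.06)·[0.5592·14.7500 + 0.4408·41.7500] = 25.1000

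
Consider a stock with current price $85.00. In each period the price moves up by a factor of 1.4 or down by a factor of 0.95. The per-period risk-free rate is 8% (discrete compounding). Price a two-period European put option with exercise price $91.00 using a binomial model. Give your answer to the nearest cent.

$6.19

Risk-neutral probability p = (1 + 0.08 − 0.95)/(1.4 − 0.95) = 0.1300/0.4500 = 0.2889
Terminal stock prices: S_uu = 166.6, S_ud = 113, S_dd = 76.71
Terminal payoffs (K − S): max(-75.6, 0) = 0, max(-22.05, 0) = 0, max(14.29, 0) = 14.29
Node u (S = 119): V_u = 1/1.08·[0.2889·0.0000 + 0.7111·0.0000] = 0.0000
Node d (S = 80.75): V_d = 1/1.08·[0.2889·0.0000 + 0.7111·14.2875] = 9.4074
Node 0 (S = 85): V_0 = 1/1.08·[0.2889·0.0000 + 0.7111·9.4074] = 6.1942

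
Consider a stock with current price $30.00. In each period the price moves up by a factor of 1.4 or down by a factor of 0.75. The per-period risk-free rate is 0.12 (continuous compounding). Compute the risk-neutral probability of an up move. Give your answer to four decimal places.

Risk-neutral probability p = (e^0.12 − 0.75)/(1.4 − 0.75) = 0.3775/0.6500 = 0.5808

p = 0.5808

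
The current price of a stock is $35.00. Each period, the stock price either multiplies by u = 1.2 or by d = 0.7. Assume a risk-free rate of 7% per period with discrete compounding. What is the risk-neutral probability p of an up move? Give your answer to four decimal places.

Risk-neutral probability p = (1 + 0.07 − 0.7)/(1.2 − 0.7) = 0.3700/0.5000 = 0.7400

p = 0.7400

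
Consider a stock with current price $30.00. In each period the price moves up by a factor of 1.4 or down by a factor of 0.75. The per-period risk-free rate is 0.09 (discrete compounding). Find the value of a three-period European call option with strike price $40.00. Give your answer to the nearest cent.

$5.92

Risk-neutral probability p = (1 + 0.09 − 0.75)/(1.4 − 0.75) = 0.3400/0.6500 = 0.5231
Terminal stock prices: S_uuu = 82.32, S_uud = 44.1, S_udd = 23.62, S_ddd = 12.66
Terminal payoffs (S − K): max(42.32, 0) = 42.32, max(4.1, 0) = 4.1, max(-16.38, 0) = 0, max(-27.34, 0) = 0
Node uu (S = 58.8): V_uu = 1/1.09·[0.5231·42.3200 + 0.4769·4.1000] = 22.1028
Node ud (S = 31.5): V_ud = 1/1.09·[0.5231·4.1000 + 0.4769·0.0000] = 1.9675
Node dd (S = 16.88): V_dd = 1/1.09·[0.5231·0.0000 + 0.4769·0.0000] = 0.0000
Node u (S = 42): V_u = 1/1.09·[0.5231·22.1028 + 0.4769·1.9675] = 11.4677
Node d (S = 22.5): V_d = 1/1.09·[0.5231·1.9675 + 0.4769·0.0000] = 0.9442
Node 0 (S = 30): V_0 = 1/1.09·[0.5231·11.4677 + 0.4769·0.9442] = 5.9163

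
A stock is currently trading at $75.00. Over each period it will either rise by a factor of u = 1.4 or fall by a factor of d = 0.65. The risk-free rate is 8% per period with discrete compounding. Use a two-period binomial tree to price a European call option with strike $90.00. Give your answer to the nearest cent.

Risk-neutral probability p = (1 + 0.08 − 0.65)/(1.4 − 0.65) = 0.4300/0.7500 = 0.5733
Terminal stock prices: S_uu = 147, S_ud = 68.25, S_dd = 31.69
Terminal payoffs (S − K): max(57, 0) = 57, max(-21.75, 0) = 0, max(-58.31, 0) = 0
Node u (S = 105): V_u = 1/1.08·[0.5733·57.0000 + 0.4267·0.0000] = 30.2593
Node d (S = 48.75): V_d = 1/1.08·[0.5733·0.0000 + 0.4267·0.0000] = 0.0000
Node 0 (S = 75): V_0 = 1/1.08·[0.5733·30.2593 + 0.4267·0.0000] = 16.0636

$16.06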